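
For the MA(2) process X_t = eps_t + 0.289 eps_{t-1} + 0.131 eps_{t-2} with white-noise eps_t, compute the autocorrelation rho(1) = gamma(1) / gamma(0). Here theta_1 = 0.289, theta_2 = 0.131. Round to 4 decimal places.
\rho(1) = 0.2970

For an MA(q) process with theta_0 = 1, the autocovariance is
  gamma(k) = sigma^2 * sum_{i=0..q-k} theta_i * theta_{i+k},
and rho(k) = gamma(k) / gamma(0). Sigma^2 cancels.
  numerator   = (1)*(0.289) + (0.289)*(0.131) = 0.326859.
  denominator = (1)^2 + (0.289)^2 + (0.131)^2 = 1.100682.
  rho(1) = 0.326859 / 1.100682 = 0.2970.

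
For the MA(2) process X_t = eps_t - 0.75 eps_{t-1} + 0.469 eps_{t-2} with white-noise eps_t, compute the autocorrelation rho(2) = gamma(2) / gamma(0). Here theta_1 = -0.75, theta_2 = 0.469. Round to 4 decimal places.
\rho(2) = 0.2631

For an MA(q) process with theta_0 = 1, the autocovariance is
  gamma(k) = sigma^2 * sum_{i=0..q-k} theta_i * theta_{i+k},
and rho(k) = gamma(k) / gamma(0). Sigma^2 cancels.
  numerator   = (1)*(0.469) = 0.469.
  denominator = (1)^2 + (-0.75)^2 + (0.469)^2 = 1.782461.
  rho(2) = 0.469 / 1.782461 = 0.2631.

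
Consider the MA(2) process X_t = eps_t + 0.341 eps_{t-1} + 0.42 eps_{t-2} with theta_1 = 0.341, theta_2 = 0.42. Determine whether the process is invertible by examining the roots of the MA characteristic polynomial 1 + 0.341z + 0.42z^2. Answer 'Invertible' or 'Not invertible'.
\text{Invertible}

The MA(q) characteristic polynomial is P(z) = 1 + 0.341z + 0.42z^2.
Invertibility requires all roots to lie outside the unit circle, i.e. |z| > 1 for every root.
Set 1 + (0.341) z + (0.42) z^2 = 0, i.e. a z^2 + b z + c = 0 with a = 0.42, b = 0.341, c = 1.
Discriminant D = b^2 - 4ac = (0.341)^2 - 4*(0.42)*1 = 0.116281 - (1.68) = -1.563719.
D < 0, so the roots are the complex-conjugate pair z = (-b +/- i sqrt(-D)) / (2a) = -0.406 +/- 1.4887i.
For a conjugate pair |z|^2 = z * conj(z) = (product of roots) = c/a = 1/(0.42) = 2.380952, so |z| = sqrt(2.380952) = 1.543 for both roots.
Moduli of all roots: 1.5430, 1.5430.
All moduli strictly greater than 1? Yes.
Verdict: Invertible.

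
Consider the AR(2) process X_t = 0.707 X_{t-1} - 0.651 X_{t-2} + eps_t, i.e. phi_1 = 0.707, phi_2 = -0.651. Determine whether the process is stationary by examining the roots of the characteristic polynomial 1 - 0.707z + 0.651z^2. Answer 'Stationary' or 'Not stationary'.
\text{Stationary}

The AR(p) characteristic polynomial is P(z) = 1 - 0.707z + 0.651z^2.
Stationarity requires all roots to lie outside the unit circle, i.e. |z| > 1 for every root.
Set 1 + (-0.707) z + (0.651) z^2 = 0, i.e. a z^2 + b z + c = 0 with a = 0.651, b = -0.707, c = 1.
Discriminant D = b^2 - 4ac = (-0.707)^2 - 4*(0.651)*1 = 0.499849 - (2.604) = -2.104151.
D < 0, so the roots are the complex-conjugate pair z = (-b +/- i sqrt(-D)) / (2a) = 0.543 +/- 1.1141i.
For a conjugate pair |z|^2 = z * conj(z) = (product of roots) = c/a = 1/(0.651) = 1.536098, so |z| = sqrt(1.536098) = 1.2394 for both roots.
Moduli of all roots: 1.2394, 1.2394.
All moduli strictly greater than 1? Yes.
Verdict: Stationary.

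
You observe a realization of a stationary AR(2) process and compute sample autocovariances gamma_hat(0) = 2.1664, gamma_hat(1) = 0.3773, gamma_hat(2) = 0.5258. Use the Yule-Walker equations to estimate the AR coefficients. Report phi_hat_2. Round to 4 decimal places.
\hat\phi_{2} = 0.2190

The Yule-Walker equations for an AR(p) process read, in matrix form,
  Gamma_p phi = r_p,   with   (Gamma_p)_{ij} = gamma(|i - j|),
                       (r_p)_i = gamma(i),   i,j = 1..p.
Substitute the sample gammas (Toeplitz matrix and right-hand side of size 2):
  Gamma_p = [[2.1664, 0.3773], [0.3773, 2.1664]]
  r_p     = [0.3773, 0.5258]
Written out:
  2.1664 phi_1 + 0.3773 phi_2 = 0.3773
  0.3773 phi_1 + 2.1664 phi_2 = 0.5258
Solve by Cramer's rule:
  det = gamma(0)^2 - gamma(1)^2 = (2.1664)^2 - (0.3773)^2 = 4.69328896 - 0.14235529 = 4.55093367
  phi_hat_1 = [gamma(1) gamma(0) - gamma(1) gamma(2)] / det = [(0.3773)(2.1664) - (0.3773)(0.5258)] / 4.55093367 = 0.61899838 / 4.55093367 = 0.136
  phi_hat_2 = [gamma(0) gamma(2) - gamma(1)^2] / det = [(2.1664)(0.5258) - (0.3773)^2] / 4.55093367 = 0.99673783 / 4.55093367 = 0.219
So phi_hat = [0.1360, 0.2190].
Therefore phi_hat_2 = 0.2190.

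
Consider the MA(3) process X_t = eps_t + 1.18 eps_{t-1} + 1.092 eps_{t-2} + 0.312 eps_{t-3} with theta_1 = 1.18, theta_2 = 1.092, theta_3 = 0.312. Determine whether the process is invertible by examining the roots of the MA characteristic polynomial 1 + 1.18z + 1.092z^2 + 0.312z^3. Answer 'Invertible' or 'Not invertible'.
\text{Invertible}

The MA(q) characteristic polynomial is P(z) = 1 + 1.18z + 1.092z^2 + 0.312z^3.
Invertibility requires all roots to lie outside the unit circle, i.e. |z| > 1 for every root.
Degree 3: look for a simple real root z0 first, then factor out (1 - z/z0) and solve the remaining quadratic.
Testing z0 = -2.5: P(-2.5) = 1 + (1.18)(-2.5) + (1.092)(-2.5)^2 + (0.312)(-2.5)^3
  = 1 + (-2.95) + (6.825) + (-4.875) = 0.  So z_0 = -2.5 is a root, |z_0| = 2.5.
Divide out the factor (1 + 0.4 z) = (1 - z/z0) (since 1/z0 = -0.4):
  P(z) = (1 + 0.4 z)(1 + (0.78) z + (0.78) z^2)
  [check: z-coef 0.78 - (-0.4) = 1.18; z^2-coef 0.78 - (-0.4)(0.78) = 1.092; z^3-coef -(-0.4)(0.78) = 0.312.]
Remaining roots from the quadratic factor 1 + (0.78) z + (0.78) z^2:
  Set 1 + (0.78) z + (0.78) z^2 = 0, i.e. a z^2 + b z + c = 0 with a = 0.78, b = 0.78, c = 1.
  Discriminant D = b^2 - 4ac = (0.78)^2 - 4*(0.78)*1 = 0.6084 - (3.12) = -2.5116.
  D < 0, so the roots are the complex-conjugate pair z = (-b +/- i sqrt(-D)) / (2a) = -0.5 +/- 1.0159i.
  For a conjugate pair |z|^2 = z * conj(z) = (product of roots) = c/a = 1/(0.78) = 1.282051, so |z| = sqrt(1.282051) = 1.1323 for both roots.
Moduli of all roots: 2.5000, 1.1323, 1.1323.
All moduli strictly greater than 1? Yes.
Verdict: Invertible.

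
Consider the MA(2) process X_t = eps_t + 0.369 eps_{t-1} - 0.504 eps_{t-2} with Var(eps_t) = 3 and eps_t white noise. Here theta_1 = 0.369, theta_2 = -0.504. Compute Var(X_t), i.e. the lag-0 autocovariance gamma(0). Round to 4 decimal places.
\gamma(0) = 4.1705

For an MA(q) process X_t = eps_t + sum_i theta_i eps_{t-i} with
Var(eps_t) = sigma^2, the variance is
  gamma(0) = sigma^2 * (1 + sum_i theta_i^2).
  sum_i theta_i^2 = (0.369)^2 + (-0.504)^2 = 0.136161 + 0.254016 = 0.390177.
  gamma(0) = 3 * (1 + 0.390177) = 3 * 1.390177 = 4.170531, which rounds to 4.1705.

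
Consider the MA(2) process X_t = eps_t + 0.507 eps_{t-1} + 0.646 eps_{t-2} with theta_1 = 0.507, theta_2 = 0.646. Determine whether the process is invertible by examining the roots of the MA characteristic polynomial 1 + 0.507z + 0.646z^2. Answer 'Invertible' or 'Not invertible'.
\text{Invertible}

The MA(q) characteristic polynomial is P(z) = 1 + 0.507z + 0.646z^2.
Invertibility requires all roots to lie outside the unit circle, i.e. |z| > 1 for every root.
Set 1 + (0.507) z + (0.646) z^2 = 0, i.e. a z^2 + b z + c = 0 with a = 0.646, b = 0.507, c = 1.
Discriminant D = b^2 - 4ac = (0.507)^2 - 4*(0.646)*1 = 0.257049 - (2.584) = -2.326951.
D < 0, so the roots are the complex-conjugate pair z = (-b +/- i sqrt(-D)) / (2a) = -0.3924 +/- 1.1807i.
For a conjugate pair |z|^2 = z * conj(z) = (product of roots) = c/a = 1/(0.646) = 1.547988, so |z| = sqrt(1.547988) = 1.2442 for both roots.
Moduli of all roots: 1.2442, 1.2442.
All moduli strictly greater than 1? Yes.
Verdict: Invertible.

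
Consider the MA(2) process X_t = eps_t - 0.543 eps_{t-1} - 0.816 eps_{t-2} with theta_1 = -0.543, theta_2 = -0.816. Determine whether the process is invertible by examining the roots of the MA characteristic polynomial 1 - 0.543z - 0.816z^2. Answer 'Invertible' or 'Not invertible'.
\text{Not invertible}

The MA(q) characteristic polynomial is P(z) = 1 - 0.543z - 0.816z^2.
Invertibility requires all roots to lie outside the unit circle, i.e. |z| > 1 for every root.
Set 1 + (-0.543) z + (-0.816) z^2 = 0, i.e. a z^2 + b z + c = 0 with a = -0.816, b = -0.543, c = 1.
Discriminant D = b^2 - 4ac = (-0.543)^2 - 4*(-0.816)*1 = 0.294849 - (-3.264) = 3.558849.
D >= 0, so the roots are real: z = (-b +/- sqrt(D)) / (2a) = (0.543 +/- 1.886491) / (-1.632).
  z_1 = (0.543 + 1.886491) / (-1.632) = -1.4887,   |z_1| = 1.4887.
  z_2 = (0.543 - 1.886491) / (-1.632) = 0.8232,   |z_2| = 0.8232.
Moduli of all roots: 1.4887, 0.8232.
All moduli strictly greater than 1? No.
Verdict: Not invertible.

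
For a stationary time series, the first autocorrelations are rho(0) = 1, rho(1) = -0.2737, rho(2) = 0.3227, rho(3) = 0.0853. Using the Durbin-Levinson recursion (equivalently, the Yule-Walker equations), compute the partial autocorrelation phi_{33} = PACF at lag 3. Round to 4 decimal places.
\phi_{33} = 0.2600

The PACF at lag k is phi_{kk}, the last component of the solution
to the Yule-Walker system G_k phi = r_k where
  (G_k)_{ij} = rho(|i - j|), (r_k)_i = rho(i), i,j = 1..k.
Equivalently, Durbin-Levinson gives phi_{kk} iteratively:
  phi_{11} = rho(1)
  phi_{kk} = [rho(k) - sum_{j=1..k-1} phi_{k-1,j} rho(k-j)]
            / [1 - sum_{j=1..k-1} phi_{k-1,j} rho(j)],
  phi_{k,j} = phi_{k-1,j} - phi_{kk} phi_{k-1,k-j},  j = 1..k-1.
Step k = 1:
  phi_11 = rho(1) = -0.2737.
Step k = 2:
  phi_22 = [rho(2) - phi_11 rho(1)] / [1 - phi_11 rho(1)] = [0.3227 - (-0.2737)(-0.2737)] / [1 - (-0.2737)(-0.2737)]
         = 0.24778831 / 0.92508831 = 0.267854.
  Update: phi_21 = phi_11 - phi_22 phi_11 = -0.2737 - (0.267854)(-0.2737) = -0.200388.
Step k = 3:
  phi_33 = [rho(3) - phi_21 rho(2) - phi_22 rho(1)] / [1 - phi_21 rho(1) - phi_22 rho(2)]
    numerator   = 0.0853 - (-0.200388)(0.3227) - (0.267854)(-0.2737) = 0.2232769
    denominator = 1 - (-0.200388)(-0.2737) - (0.267854)(0.3227) = 0.8587173
  phi_33 = 0.2232769 / 0.8587173 = 0.26.
Therefore phi_{33} = 0.2600.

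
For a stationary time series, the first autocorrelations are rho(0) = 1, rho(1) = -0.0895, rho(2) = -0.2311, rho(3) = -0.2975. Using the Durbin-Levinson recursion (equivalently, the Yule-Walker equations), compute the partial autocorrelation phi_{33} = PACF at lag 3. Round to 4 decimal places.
\phi_{33} = -0.3690

The PACF at lag k is phi_{kk}, the last component of the solution
to the Yule-Walker system G_k phi = r_k where
  (G_k)_{ij} = rho(|i - j|), (r_k)_i = rho(i), i,j = 1..k.
Equivalently, Durbin-Levinson gives phi_{kk} iteratively:
  phi_{11} = rho(1)
  phi_{kk} = [rho(k) - sum_{j=1..k-1} phi_{k-1,j} rho(k-j)]
            / [1 - sum_{j=1..k-1} phi_{k-1,j} rho(j)],
  phi_{k,j} = phi_{k-1,j} - phi_{kk} phi_{k-1,k-j},  j = 1..k-1.
Step k = 1:
  phi_11 = rho(1) = -0.0895.
Step k = 2:
  phi_22 = [rho(2) - phi_11 rho(1)] / [1 - phi_11 rho(1)] = [-0.2311 - (-0.0895)(-0.0895)] / [1 - (-0.0895)(-0.0895)]
         = -0.23911025 / 0.99198975 = -0.241041.
  Update: phi_21 = phi_11 - phi_22 phi_11 = -0.0895 - (-0.241041)(-0.0895) = -0.111073.
Step k = 3:
  phi_33 = [rho(3) - phi_21 rho(2) - phi_22 rho(1)] / [1 - phi_21 rho(1) - phi_22 rho(2)]
    numerator   = -0.2975 - (-0.111073)(-0.2311) - (-0.241041)(-0.0895) = -0.34474218
    denominator = 1 - (-0.111073)(-0.0895) - (-0.241041)(-0.2311) = 0.93435436
  phi_33 = -0.34474218 / 0.93435436 = -0.369.
Therefore phi_{33} = -0.3690.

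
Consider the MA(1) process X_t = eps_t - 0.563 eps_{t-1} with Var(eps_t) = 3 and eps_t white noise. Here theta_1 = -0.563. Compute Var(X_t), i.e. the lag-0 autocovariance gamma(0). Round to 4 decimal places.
\gamma(0) = 3.9509

For an MA(q) process X_t = eps_t + sum_i theta_i eps_{t-i} with
Var(eps_t) = sigma^2, the variance is
  gamma(0) = sigma^2 * (1 + sum_i theta_i^2).
  sum_i theta_i^2 = (-0.563)^2 = 0.316969.
  gamma(0) = 3 * (1 + 0.316969) = 3 * 1.316969 = 3.950907, which rounds to 3.9509.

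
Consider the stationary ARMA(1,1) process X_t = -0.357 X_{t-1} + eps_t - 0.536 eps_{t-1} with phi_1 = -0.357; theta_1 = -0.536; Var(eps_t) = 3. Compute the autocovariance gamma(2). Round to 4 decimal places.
\gamma(2) = 1.3058

Multiply the model equation by X_{t-k} and take expectations. With theta_0 = psi_0 = 1 and psi_j the MA(infinity) weights, this gives
  gamma(k) - sum_i phi_i gamma(k-i) = c_k,
  c_k = sigma^2 * sum_{j=k..q} theta_j psi_{j-k}   (c_k = 0 for k > q),
using gamma(-m) = gamma(m).
psi-weights needed (psi_j = theta_j + sum_i phi_i psi_{j-i}):
  psi_1 = theta_1 + phi_1 = -0.536 + (-0.357) = -0.893
Right-hand sides:
  c_0 = sigma^2 (1 + theta_1 psi_1) = 3 * (1 + (-0.536)(-0.893)) = 3 * 1.478648 = 4.435944
  c_1 = sigma^2 theta_1 = 3 * (-0.536) = -1.608
  c_2 = 0
Equations for k = 0 and k = 1 (AR order 1):
  gamma(0) = phi_1 gamma(1) + c_0
  gamma(1) = phi_1 gamma(0) + c_1
Substituting the second into the first: gamma(0) (1 - phi_1^2) = c_0 + phi_1 c_1, so
  gamma(0) = (c_0 + phi_1 c_1) / (1 - phi_1^2) = (4.435944 + (-0.357)(-1.608)) / (1 - (-0.357)^2) = 5.01 / 0.872551 = 5.741785.
  gamma(1) = phi_1 gamma(0) + c_1 = (-0.357)(5.741785) + (-1.608) = -3.657817.
For k = 2 (> q): gamma(2) = phi_1 gamma(1) = (-0.357)(-3.657817) = 1.305841.
Therefore gamma(2) = 1.3058 (to 4 decimal places).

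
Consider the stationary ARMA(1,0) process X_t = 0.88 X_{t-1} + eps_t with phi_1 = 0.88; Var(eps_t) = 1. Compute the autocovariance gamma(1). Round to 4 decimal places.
\gamma(1) = 3.9007

Multiply the model equation by X_{t-k} and take expectations. With theta_0 = psi_0 = 1 and psi_j the MA(infinity) weights, this gives
  gamma(k) - sum_i phi_i gamma(k-i) = c_k,
  c_k = sigma^2 * sum_{j=k..q} theta_j psi_{j-k}   (c_k = 0 for k > q),
using gamma(-m) = gamma(m).
Pure AR (q = 0): c_0 = sigma^2 = 1, c_k = 0 for k >= 1.
Equations for k = 0 and k = 1 (AR order 1):
  gamma(0) = phi_1 gamma(1) + c_0
  gamma(1) = phi_1 gamma(0) + c_1
Substituting the second into the first: gamma(0) (1 - phi_1^2) = c_0 + phi_1 c_1, so
  gamma(0) = c_0 / (1 - phi_1^2) = 1 / (1 - (0.88)^2) = 1 / 0.2256 = 4.432624.
  gamma(1) = phi_1 gamma(0) = (0.88)(4.432624) = 3.900709.
Therefore gamma(1) = 3.9007 (to 4 decimal places).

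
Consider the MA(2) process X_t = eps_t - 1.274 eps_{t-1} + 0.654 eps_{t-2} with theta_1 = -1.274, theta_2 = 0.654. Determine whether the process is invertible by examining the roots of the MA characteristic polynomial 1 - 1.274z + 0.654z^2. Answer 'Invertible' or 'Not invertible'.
\text{Invertible}

The MA(q) characteristic polynomial is P(z) = 1 - 1.274z + 0.654z^2.
Invertibility requires all roots to lie outside the unit circle, i.e. |z| > 1 for every root.
Set 1 + (-1.274) z + (0.654) z^2 = 0, i.e. a z^2 + b z + c = 0 with a = 0.654, b = -1.274, c = 1.
Discriminant D = b^2 - 4ac = (-1.274)^2 - 4*(0.654)*1 = 1.623076 - (2.616) = -0.992924.
D < 0, so the roots are the complex-conjugate pair z = (-b +/- i sqrt(-D)) / (2a) = 0.974 +/- 0.7618i.
For a conjugate pair |z|^2 = z * conj(z) = (product of roots) = c/a = 1/(0.654) = 1.529052, so |z| = sqrt(1.529052) = 1.2365 for both roots.
Moduli of all roots: 1.2365, 1.2365.
All moduli strictly greater than 1? Yes.
Verdict: Invertible.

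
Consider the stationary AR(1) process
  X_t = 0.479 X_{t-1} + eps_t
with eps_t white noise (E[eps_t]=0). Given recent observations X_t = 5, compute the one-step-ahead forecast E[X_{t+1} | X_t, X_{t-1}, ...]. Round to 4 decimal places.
E[X_{t+1} \mid \mathcal F_t] = 2.3950

For an AR(p) model X_t = c + sum_i phi_i X_{t-i} + eps_t, the
one-step-ahead conditional mean is
  E[X_{t+1} | X_t, ...] = c + sum_i phi_i X_{t+1-i}.
Substitute known values:
  E[X_{t+1} | ...] = (0.479) * (5)
                   = 2.3950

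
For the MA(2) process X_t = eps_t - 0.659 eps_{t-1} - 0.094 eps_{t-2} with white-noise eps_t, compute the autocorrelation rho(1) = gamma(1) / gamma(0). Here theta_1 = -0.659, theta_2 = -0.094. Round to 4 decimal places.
\rho(1) = -0.4137

For an MA(q) process with theta_0 = 1, the autocovariance is
  gamma(k) = sigma^2 * sum_{i=0..q-k} theta_i * theta_{i+k},
and rho(k) = gamma(k) / gamma(0). Sigma^2 cancels.
  numerator   = (1)*(-0.659) + (-0.659)*(-0.094) = -0.597054.
  denominator = (1)^2 + (-0.659)^2 + (-0.094)^2 = 1.443117.
  rho(1) = -0.597054 / 1.443117 = -0.4137.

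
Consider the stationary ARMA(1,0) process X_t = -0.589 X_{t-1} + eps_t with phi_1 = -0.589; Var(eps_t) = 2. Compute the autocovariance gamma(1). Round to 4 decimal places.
\gamma(1) = -1.8038

Multiply the model equation by X_{t-k} and take expectations. With theta_0 = psi_0 = 1 and psi_j the MA(infinity) weights, this gives
  gamma(k) - sum_i phi_i gamma(k-i) = c_k,
  c_k = sigma^2 * sum_{j=k..q} theta_j psi_{j-k}   (c_k = 0 for k > q),
using gamma(-m) = gamma(m).
Pure AR (q = 0): c_0 = sigma^2 = 2, c_k = 0 for k >= 1.
Equations for k = 0 and k = 1 (AR order 1):
  gamma(0) = phi_1 gamma(1) + c_0
  gamma(1) = phi_1 gamma(0) + c_1
Substituting the second into the first: gamma(0) (1 - phi_1^2) = c_0 + phi_1 c_1, so
  gamma(0) = c_0 / (1 - phi_1^2) = 2 / (1 - (-0.589)^2) = 2 / 0.653079 = 3.062417.
  gamma(1) = phi_1 gamma(0) = (-0.589)(3.062417) = -1.803763.
Therefore gamma(1) = -1.8038 (to 4 decimal places).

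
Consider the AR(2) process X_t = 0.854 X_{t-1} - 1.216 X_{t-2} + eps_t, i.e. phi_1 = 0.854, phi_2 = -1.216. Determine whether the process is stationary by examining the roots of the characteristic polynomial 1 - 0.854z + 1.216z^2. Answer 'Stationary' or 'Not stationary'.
\text{Not stationary}

The AR(p) characteristic polynomial is P(z) = 1 - 0.854z + 1.216z^2.
Stationarity requires all roots to lie outside the unit circle, i.e. |z| > 1 for every root.
Set 1 + (-0.854) z + (1.216) z^2 = 0, i.e. a z^2 + b z + c = 0 with a = 1.216, b = -0.854, c = 1.
Discriminant D = b^2 - 4ac = (-0.854)^2 - 4*(1.216)*1 = 0.729316 - (4.864) = -4.134684.
D < 0, so the roots are the complex-conjugate pair z = (-b +/- i sqrt(-D)) / (2a) = 0.3512 +/- 0.8361i.
For a conjugate pair |z|^2 = z * conj(z) = (product of roots) = c/a = 1/(1.216) = 0.822368, so |z| = sqrt(0.822368) = 0.9068 for both roots.
Moduli of all roots: 0.9068, 0.9068.
All moduli strictly greater than 1? No.
Verdict: Not stationary.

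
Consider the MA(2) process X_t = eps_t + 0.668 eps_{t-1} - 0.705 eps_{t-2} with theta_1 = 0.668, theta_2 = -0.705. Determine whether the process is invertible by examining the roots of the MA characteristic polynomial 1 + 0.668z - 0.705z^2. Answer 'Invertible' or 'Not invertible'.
\text{Not invertible}

The MA(q) characteristic polynomial is P(z) = 1 + 0.668z - 0.705z^2.
Invertibility requires all roots to lie outside the unit circle, i.e. |z| > 1 for every root.
Set 1 + (0.668) z + (-0.705) z^2 = 0, i.e. a z^2 + b z + c = 0 with a = -0.705, b = 0.668, c = 1.
Discriminant D = b^2 - 4ac = (0.668)^2 - 4*(-0.705)*1 = 0.446224 - (-2.82) = 3.266224.
D >= 0, so the roots are real: z = (-b +/- sqrt(D)) / (2a) = (-0.668 +/- 1.80727) / (-1.41).
  z_1 = (-0.668 + 1.80727) / (-1.41) = -0.808,   |z_1| = 0.808.
  z_2 = (-0.668 - 1.80727) / (-1.41) = 1.7555,   |z_2| = 1.7555.
Moduli of all roots: 0.8080, 1.7555.
All moduli strictly greater than 1? No.
Verdict: Not invertible.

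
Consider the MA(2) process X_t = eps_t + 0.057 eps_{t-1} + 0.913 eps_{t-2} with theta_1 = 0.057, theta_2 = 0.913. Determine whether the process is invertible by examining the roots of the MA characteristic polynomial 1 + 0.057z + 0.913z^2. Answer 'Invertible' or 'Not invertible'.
\text{Invertible}

The MA(q) characteristic polynomial is P(z) = 1 + 0.057z + 0.913z^2.
Invertibility requires all roots to lie outside the unit circle, i.e. |z| > 1 for every root.
Set 1 + (0.057) z + (0.913) z^2 = 0, i.e. a z^2 + b z + c = 0 with a = 0.913, b = 0.057, c = 1.
Discriminant D = b^2 - 4ac = (0.057)^2 - 4*(0.913)*1 = 0.003249 - (3.652) = -3.648751.
D < 0, so the roots are the complex-conjugate pair z = (-b +/- i sqrt(-D)) / (2a) = -0.0312 +/- 1.0461i.
For a conjugate pair |z|^2 = z * conj(z) = (product of roots) = c/a = 1/(0.913) = 1.09529, so |z| = sqrt(1.09529) = 1.0466 for both roots.
Moduli of all roots: 1.0466, 1.0466.
All moduli strictly greater than 1? Yes.
Verdict: Invertible.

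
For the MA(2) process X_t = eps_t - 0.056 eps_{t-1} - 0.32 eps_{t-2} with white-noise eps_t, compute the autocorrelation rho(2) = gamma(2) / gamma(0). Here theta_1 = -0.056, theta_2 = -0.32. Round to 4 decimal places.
\rho(2) = -0.2895

For an MA(q) process with theta_0 = 1, the autocovariance is
  gamma(k) = sigma^2 * sum_{i=0..q-k} theta_i * theta_{i+k},
and rho(k) = gamma(k) / gamma(0). Sigma^2 cancels.
  numerator   = (1)*(-0.32) = -0.32.
  denominator = (1)^2 + (-0.056)^2 + (-0.32)^2 = 1.105536.
  rho(2) = -0.32 / 1.105536 = -0.2895.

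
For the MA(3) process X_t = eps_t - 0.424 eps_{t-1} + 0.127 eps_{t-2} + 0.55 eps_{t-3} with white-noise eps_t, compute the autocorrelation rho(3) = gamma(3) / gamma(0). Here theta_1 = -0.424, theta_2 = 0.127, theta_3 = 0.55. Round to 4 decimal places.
\rho(3) = 0.3671

For an MA(q) process with theta_0 = 1, the autocovariance is
  gamma(k) = sigma^2 * sum_{i=0..q-k} theta_i * theta_{i+k},
and rho(k) = gamma(k) / gamma(0). Sigma^2 cancels.
  numerator   = (1)*(0.55) = 0.55.
  denominator = (1)^2 + (-0.424)^2 + (0.127)^2 + (0.55)^2 = 1.498405.
  rho(3) = 0.55 / 1.498405 = 0.3671.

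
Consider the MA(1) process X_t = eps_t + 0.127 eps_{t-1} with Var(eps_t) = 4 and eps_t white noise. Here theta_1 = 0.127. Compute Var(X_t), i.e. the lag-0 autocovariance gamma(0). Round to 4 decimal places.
\gamma(0) = 4.0645

For an MA(q) process X_t = eps_t + sum_i theta_i eps_{t-i} with
Var(eps_t) = sigma^2, the variance is
  gamma(0) = sigma^2 * (1 + sum_i theta_i^2).
  sum_i theta_i^2 = (0.127)^2 = 0.016129.
  gamma(0) = 4 * (1 + 0.016129) = 4 * 1.016129 = 4.064516, which rounds to 4.0645.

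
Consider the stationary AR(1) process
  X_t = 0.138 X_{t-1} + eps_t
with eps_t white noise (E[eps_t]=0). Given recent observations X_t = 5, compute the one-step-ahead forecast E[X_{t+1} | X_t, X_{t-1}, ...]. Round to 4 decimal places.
E[X_{t+1} \mid \mathcal F_t] = 0.6900

For an AR(p) model X_t = c + sum_i phi_i X_{t-i} + eps_t, the
one-step-ahead conditional mean is
  E[X_{t+1} | X_t, ...] = c + sum_i phi_i X_{t+1-i}.
Substitute known values:
  E[X_{t+1} | ...] = (0.138) * (5)
                   = 0.6900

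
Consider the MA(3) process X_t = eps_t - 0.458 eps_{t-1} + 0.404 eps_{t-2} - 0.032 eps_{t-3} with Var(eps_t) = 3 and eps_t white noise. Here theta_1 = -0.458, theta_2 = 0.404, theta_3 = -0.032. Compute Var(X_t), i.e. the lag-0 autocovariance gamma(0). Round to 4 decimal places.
\gamma(0) = 4.1220

For an MA(q) process X_t = eps_t + sum_i theta_i eps_{t-i} with
Var(eps_t) = sigma^2, the variance is
  gamma(0) = sigma^2 * (1 + sum_i theta_i^2).
  sum_i theta_i^2 = (-0.458)^2 + (0.404)^2 + (-0.032)^2 = 0.209764 + 0.163216 + 0.001024 = 0.374004.
  gamma(0) = 3 * (1 + 0.374004) = 3 * 1.374004 = 4.122012, which rounds to 4.1220.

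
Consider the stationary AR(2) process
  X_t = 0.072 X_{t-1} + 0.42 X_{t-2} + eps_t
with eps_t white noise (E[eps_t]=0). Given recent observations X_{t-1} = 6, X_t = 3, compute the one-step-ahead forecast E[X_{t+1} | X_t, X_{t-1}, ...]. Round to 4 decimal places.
E[X_{t+1} \mid \mathcal F_t] = 2.7360

For an AR(p) model X_t = c + sum_i phi_i X_{t-i} + eps_t, the
one-step-ahead conditional mean is
  E[X_{t+1} | X_t, ...] = c + sum_i phi_i X_{t+1-i}.
Substitute known values:
  E[X_{t+1} | ...] = (0.072) * (3) + (0.42) * (6)
                   = 2.7360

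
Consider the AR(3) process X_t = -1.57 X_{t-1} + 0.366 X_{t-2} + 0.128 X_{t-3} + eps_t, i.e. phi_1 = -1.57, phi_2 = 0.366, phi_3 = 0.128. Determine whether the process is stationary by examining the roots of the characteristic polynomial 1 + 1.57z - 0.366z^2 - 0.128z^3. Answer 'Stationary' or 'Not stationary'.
\text{Not stationary}

The AR(p) characteristic polynomial is P(z) = 1 + 1.57z - 0.366z^2 - 0.128z^3.
Stationarity requires all roots to lie outside the unit circle, i.e. |z| > 1 for every root.
Degree 3: look for a simple real root z0 first, then factor out (1 - z/z0) and solve the remaining quadratic.
Testing z0 = -5: P(-5) = 1 + (1.57)(-5) + (-0.366)(-5)^2 + (-0.128)(-5)^3
  = 1 + (-7.85) + (-9.15) + (16) = 0.  So z_0 = -5 is a root, |z_0| = 5.
Divide out the factor (1 + 0.2 z) = (1 - z/z0) (since 1/z0 = -0.2):
  P(z) = (1 + 0.2 z)(1 + (1.37) z + (-0.64) z^2)
  [check: z-coef 1.37 - (-0.2) = 1.57; z^2-coef -0.64 - (-0.2)(1.37) = -0.366; z^3-coef -(-0.2)(-0.64) = -0.128.]
Remaining roots from the quadratic factor 1 + (1.37) z + (-0.64) z^2:
  Set 1 + (1.37) z + (-0.64) z^2 = 0, i.e. a z^2 + b z + c = 0 with a = -0.64, b = 1.37, c = 1.
  Discriminant D = b^2 - 4ac = (1.37)^2 - 4*(-0.64)*1 = 1.8769 - (-2.56) = 4.4369.
  D >= 0, so the roots are real: z = (-b +/- sqrt(D)) / (2a) = (-1.37 +/- 2.106395) / (-1.28).
    z_1 = (-1.37 + 2.106395) / (-1.28) = -0.5753,   |z_1| = 0.5753.
    z_2 = (-1.37 - 2.106395) / (-1.28) = 2.7159,   |z_2| = 2.7159.
Moduli of all roots: 5.0000, 0.5753, 2.7159.
All moduli strictly greater than 1? No.
Verdict: Not stationary.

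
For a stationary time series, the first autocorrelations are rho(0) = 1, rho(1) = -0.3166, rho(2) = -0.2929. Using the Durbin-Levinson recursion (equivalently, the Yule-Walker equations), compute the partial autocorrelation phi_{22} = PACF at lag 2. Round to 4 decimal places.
\phi_{22} = -0.4369

The PACF at lag k is phi_{kk}, the last component of the solution
to the Yule-Walker system G_k phi = r_k where
  (G_k)_{ij} = rho(|i - j|), (r_k)_i = rho(i), i,j = 1..k.
Equivalently, Durbin-Levinson gives phi_{kk} iteratively:
  phi_{11} = rho(1)
  phi_{kk} = [rho(k) - sum_{j=1..k-1} phi_{k-1,j} rho(k-j)]
            / [1 - sum_{j=1..k-1} phi_{k-1,j} rho(j)],
  phi_{k,j} = phi_{k-1,j} - phi_{kk} phi_{k-1,k-j},  j = 1..k-1.
Step k = 1:
  phi_11 = rho(1) = -0.3166.
Step k = 2:
  phi_22 = [rho(2) - phi_11 rho(1)] / [1 - phi_11 rho(1)] = [-0.2929 - (-0.3166)(-0.3166)] / [1 - (-0.3166)(-0.3166)]
         = -0.39313556 / 0.89976444 = -0.4369.
Therefore phi_{22} = -0.4369.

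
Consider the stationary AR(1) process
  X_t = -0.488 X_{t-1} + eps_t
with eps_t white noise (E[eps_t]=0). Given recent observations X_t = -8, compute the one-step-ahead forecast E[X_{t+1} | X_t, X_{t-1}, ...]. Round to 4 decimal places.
E[X_{t+1} \mid \mathcal F_t] = 3.9040

For an AR(p) model X_t = c + sum_i phi_i X_{t-i} + eps_t, the
one-step-ahead conditional mean is
  E[X_{t+1} | X_t, ...] = c + sum_i phi_i X_{t+1-i}.
Substitute known values:
  E[X_{t+1} | ...] = (-0.488) * (-8)
                   = 3.9040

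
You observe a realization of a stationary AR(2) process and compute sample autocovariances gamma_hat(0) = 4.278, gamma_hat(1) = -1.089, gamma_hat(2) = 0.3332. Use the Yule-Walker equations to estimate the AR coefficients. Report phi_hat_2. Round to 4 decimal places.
\hat\phi_{2} = 0.0140

The Yule-Walker equations for an AR(p) process read, in matrix form,
  Gamma_p phi = r_p,   with   (Gamma_p)_{ij} = gamma(|i - j|),
                       (r_p)_i = gamma(i),   i,j = 1..p.
Substitute the sample gammas (Toeplitz matrix and right-hand side of size 2):
  Gamma_p = [[4.278, -1.089], [-1.089, 4.278]]
  r_p     = [-1.089, 0.3332]
Written out:
  4.278 phi_1 - 1.089 phi_2 = -1.089
  -1.089 phi_1 + 4.278 phi_2 = 0.3332
Solve by Cramer's rule:
  det = gamma(0)^2 - gamma(1)^2 = (4.278)^2 - (-1.089)^2 = 18.301284 - 1.185921 = 17.115363
  phi_hat_1 = [gamma(1) gamma(0) - gamma(1) gamma(2)] / det = [(-1.089)(4.278) - (-1.089)(0.3332)] / 17.115363 = -4.2958872 / 17.115363 = -0.251
  phi_hat_2 = [gamma(0) gamma(2) - gamma(1)^2] / det = [(4.278)(0.3332) - (-1.089)^2] / 17.115363 = 0.2395086 / 17.115363 = 0.014
So phi_hat = [-0.2510, 0.0140].
Therefore phi_hat_2 = 0.0140.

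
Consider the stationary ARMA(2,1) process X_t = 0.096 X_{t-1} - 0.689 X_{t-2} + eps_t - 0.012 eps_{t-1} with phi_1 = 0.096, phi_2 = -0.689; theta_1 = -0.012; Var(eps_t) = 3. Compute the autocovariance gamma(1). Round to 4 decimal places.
\gamma(1) = 0.3040

Multiply the model equation by X_{t-k} and take expectations. With theta_0 = psi_0 = 1 and psi_j the MA(infinity) weights, this gives
  gamma(k) - sum_i phi_i gamma(k-i) = c_k,
  c_k = sigma^2 * sum_{j=k..q} theta_j psi_{j-k}   (c_k = 0 for k > q),
using gamma(-m) = gamma(m).
psi-weights needed (psi_j = theta_j + sum_i phi_i psi_{j-i}):
  psi_1 = theta_1 + phi_1 = -0.012 + (0.096) = 0.084
Right-hand sides:
  c_0 = sigma^2 (1 + theta_1 psi_1) = 3 * (1 + (-0.012)(0.084)) = 3 * 0.998992 = 2.996976
  c_1 = sigma^2 theta_1 = 3 * (-0.012) = -0.036
  c_2 = 0
Equations for k = 0, 1, 2 (AR order 2, c_2 = 0):
  (E0) gamma(0) = phi_1 gamma(1) + phi_2 gamma(2) + c_0
  (E1) gamma(1) = phi_1 gamma(0) + phi_2 gamma(1) + c_1
  (E2) gamma(2) = phi_1 gamma(1) + phi_2 gamma(0)
From (E1): gamma(1) = A gamma(0) + B with
  A = phi_1 / (1 - phi_2) = 0.096 / 1.689 = 0.056838,   B = c_1 / (1 - phi_2) = -0.036 / 1.689 = -0.021314.
Insert (E2) into (E0): gamma(0) (1 - phi_2^2) = phi_1 (1 + phi_2) gamma(1) + c_0.
  phi_1 (1 + phi_2) = (0.096)(0.311) = 0.029856,   1 - phi_2^2 = 0.525279.
Replace gamma(1) by A gamma(0) + B and collect gamma(0):
  gamma(0) [0.525279 - (0.029856)(0.056838)] = (0.029856)(-0.021314) + 2.996976
  gamma(0) * 0.523582 = 2.99634
  gamma(0) = 2.99634 / 0.523582 = 5.72277.
  gamma(1) = A gamma(0) + B = (0.056838)(5.72277) + (-0.021314) = 0.303959.
Therefore gamma(1) = 0.3040 (to 4 decimal places).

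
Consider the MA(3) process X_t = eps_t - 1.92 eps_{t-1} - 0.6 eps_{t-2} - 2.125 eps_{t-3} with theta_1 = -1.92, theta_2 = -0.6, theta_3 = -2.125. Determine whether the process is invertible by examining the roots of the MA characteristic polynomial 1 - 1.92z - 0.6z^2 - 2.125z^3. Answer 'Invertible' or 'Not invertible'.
\text{Not invertible}

The MA(q) characteristic polynomial is P(z) = 1 - 1.92z - 0.6z^2 - 2.125z^3.
Invertibility requires all roots to lie outside the unit circle, i.e. |z| > 1 for every root.
Degree 3: look for a simple real root z0 first, then factor out (1 - z/z0) and solve the remaining quadratic.
Testing z0 = 0.4: P(0.4) = 1 + (-1.92)(0.4) + (-0.6)(0.4)^2 + (-2.125)(0.4)^3
  = 1 + (-0.768) + (-0.096) + (-0.136) = 0.  So z_0 = 0.4 is a root, |z_0| = 0.4.
Divide out the factor (1 - 2.5 z) = (1 - z/z0) (since 1/z0 = 2.5):
  P(z) = (1 - 2.5 z)(1 + (0.58) z + (0.85) z^2)
  [check: z-coef 0.58 - (2.5) = -1.92; z^2-coef 0.85 - (2.5)(0.58) = -0.6; z^3-coef -(2.5)(0.85) = -2.125.]
Remaining roots from the quadratic factor 1 + (0.58) z + (0.85) z^2:
  Set 1 + (0.58) z + (0.85) z^2 = 0, i.e. a z^2 + b z + c = 0 with a = 0.85, b = 0.58, c = 1.
  Discriminant D = b^2 - 4ac = (0.58)^2 - 4*(0.85)*1 = 0.3364 - (3.4) = -3.0636.
  D < 0, so the roots are the complex-conjugate pair z = (-b +/- i sqrt(-D)) / (2a) = -0.3412 +/- 1.0296i.
  For a conjugate pair |z|^2 = z * conj(z) = (product of roots) = c/a = 1/(0.85) = 1.176471, so |z| = sqrt(1.176471) = 1.0847 for both roots.
Moduli of all roots: 0.4000, 1.0847, 1.0847.
All moduli strictly greater than 1? No.
Verdict: Not invertible.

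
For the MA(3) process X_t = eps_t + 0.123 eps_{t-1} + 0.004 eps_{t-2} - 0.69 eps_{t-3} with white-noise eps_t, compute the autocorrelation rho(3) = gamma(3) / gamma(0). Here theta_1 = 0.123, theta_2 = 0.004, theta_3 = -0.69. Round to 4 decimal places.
\rho(3) = -0.4627

For an MA(q) process with theta_0 = 1, the autocovariance is
  gamma(k) = sigma^2 * sum_{i=0..q-k} theta_i * theta_{i+k},
and rho(k) = gamma(k) / gamma(0). Sigma^2 cancels.
  numerator   = (1)*(-0.69) = -0.69.
  denominator = (1)^2 + (0.123)^2 + (0.004)^2 + (-0.69)^2 = 1.491245.
  rho(3) = -0.69 / 1.491245 = -0.4627.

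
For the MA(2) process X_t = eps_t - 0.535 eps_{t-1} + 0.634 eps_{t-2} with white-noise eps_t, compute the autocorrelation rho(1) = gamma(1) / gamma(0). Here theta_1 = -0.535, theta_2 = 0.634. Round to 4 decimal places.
\rho(1) = -0.5178

For an MA(q) process with theta_0 = 1, the autocovariance is
  gamma(k) = sigma^2 * sum_{i=0..q-k} theta_i * theta_{i+k},
and rho(k) = gamma(k) / gamma(0). Sigma^2 cancels.
  numerator   = (1)*(-0.535) + (-0.535)*(0.634) = -0.87419.
  denominator = (1)^2 + (-0.535)^2 + (0.634)^2 = 1.688181.
  rho(1) = -0.87419 / 1.688181 = -0.5178.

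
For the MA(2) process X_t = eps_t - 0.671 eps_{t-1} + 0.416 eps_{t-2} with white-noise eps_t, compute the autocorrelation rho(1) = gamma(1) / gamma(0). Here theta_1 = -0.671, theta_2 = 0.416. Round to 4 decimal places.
\rho(1) = -0.5853

For an MA(q) process with theta_0 = 1, the autocovariance is
  gamma(k) = sigma^2 * sum_{i=0..q-k} theta_i * theta_{i+k},
and rho(k) = gamma(k) / gamma(0). Sigma^2 cancels.
  numerator   = (1)*(-0.671) + (-0.671)*(0.416) = -0.950136.
  denominator = (1)^2 + (-0.671)^2 + (0.416)^2 = 1.623297.
  rho(1) = -0.950136 / 1.623297 = -0.5853.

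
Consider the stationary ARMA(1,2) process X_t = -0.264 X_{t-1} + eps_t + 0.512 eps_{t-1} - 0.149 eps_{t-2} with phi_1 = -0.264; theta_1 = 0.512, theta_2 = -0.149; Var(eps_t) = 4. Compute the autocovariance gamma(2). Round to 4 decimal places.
\gamma(2) = -0.7879

Multiply the model equation by X_{t-k} and take expectations. With theta_0 = psi_0 = 1 and psi_j the MA(infinity) weights, this gives
  gamma(k) - sum_i phi_i gamma(k-i) = c_k,
  c_k = sigma^2 * sum_{j=k..q} theta_j psi_{j-k}   (c_k = 0 for k > q),
using gamma(-m) = gamma(m).
psi-weights needed (psi_j = theta_j + sum_i phi_i psi_{j-i}):
  psi_1 = theta_1 + phi_1 = 0.512 + (-0.264) = 0.248
  psi_2 = theta_2 + phi_1 psi_1 = -0.149 + (-0.264)(0.248) = -0.214472
Right-hand sides:
  c_0 = sigma^2 (1 + theta_1 psi_1 + theta_2 psi_2) = 4 * (1 + (0.512)(0.248) + (-0.149)(-0.214472)) = 4 * 1.158932 = 4.635729
  c_1 = sigma^2 (theta_1 + theta_2 psi_1) = 4 * (0.512 + (-0.149)(0.248)) = 1.900192
  c_2 = sigma^2 theta_2 = 4 * (-0.149) = -0.596
Equations for k = 0 and k = 1 (AR order 1):
  gamma(0) = phi_1 gamma(1) + c_0
  gamma(1) = phi_1 gamma(0) + c_1
Substituting the second into the first: gamma(0) (1 - phi_1^2) = c_0 + phi_1 c_1, so
  gamma(0) = (c_0 + phi_1 c_1) / (1 - phi_1^2) = (4.635729 + (-0.264)(1.900192)) / (1 - (-0.264)^2) = 4.134079 / 0.930304 = 4.443793.
  gamma(1) = phi_1 gamma(0) + c_1 = (-0.264)(4.443793) + (1.900192) = 0.727031.
For k = 2: gamma(2) = phi_1 gamma(1) + c_2
  = (-0.264)(0.727031) + (-0.596) = -0.787936.
Therefore gamma(2) = -0.7879 (to 4 decimal places).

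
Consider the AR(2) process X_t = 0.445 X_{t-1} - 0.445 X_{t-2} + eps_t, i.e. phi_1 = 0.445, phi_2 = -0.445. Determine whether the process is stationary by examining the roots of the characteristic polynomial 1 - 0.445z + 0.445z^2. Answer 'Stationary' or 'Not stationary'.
\text{Stationary}

The AR(p) characteristic polynomial is P(z) = 1 - 0.445z + 0.445z^2.
Stationarity requires all roots to lie outside the unit circle, i.e. |z| > 1 for every root.
Set 1 + (-0.445) z + (0.445) z^2 = 0, i.e. a z^2 + b z + c = 0 with a = 0.445, b = -0.445, c = 1.
Discriminant D = b^2 - 4ac = (-0.445)^2 - 4*(0.445)*1 = 0.198025 - (1.78) = -1.581975.
D < 0, so the roots are the complex-conjugate pair z = (-b +/- i sqrt(-D)) / (2a) = 0.5 +/- 1.4132i.
For a conjugate pair |z|^2 = z * conj(z) = (product of roots) = c/a = 1/(0.445) = 2.247191, so |z| = sqrt(2.247191) = 1.4991 for both roots.
Moduli of all roots: 1.4991, 1.4991.
All moduli strictly greater than 1? Yes.
Verdict: Stationary.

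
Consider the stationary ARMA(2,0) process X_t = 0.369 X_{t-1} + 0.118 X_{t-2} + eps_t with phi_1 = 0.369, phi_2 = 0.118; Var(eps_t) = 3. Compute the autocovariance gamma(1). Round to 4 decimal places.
\gamma(1) = 1.5429

Multiply the model equation by X_{t-k} and take expectations. With theta_0 = psi_0 = 1 and psi_j the MA(infinity) weights, this gives
  gamma(k) - sum_i phi_i gamma(k-i) = c_k,
  c_k = sigma^2 * sum_{j=k..q} theta_j psi_{j-k}   (c_k = 0 for k > q),
using gamma(-m) = gamma(m).
Pure AR (q = 0): c_0 = sigma^2 = 3, c_k = 0 for k >= 1.
Equations for k = 0, 1, 2 (AR order 2, c_2 = 0):
  (E0) gamma(0) = phi_1 gamma(1) + phi_2 gamma(2) + c_0
  (E1) gamma(1) = phi_1 gamma(0) + phi_2 gamma(1) + c_1
  (E2) gamma(2) = phi_1 gamma(1) + phi_2 gamma(0)
From (E1): gamma(1) = A gamma(0) + B with
  A = phi_1 / (1 - phi_2) = 0.369 / 0.882 = 0.418367,   B = c_1 / (1 - phi_2) = 0 / 0.882 = 0.
Insert (E2) into (E0): gamma(0) (1 - phi_2^2) = phi_1 (1 + phi_2) gamma(1) + c_0.
  phi_1 (1 + phi_2) = (0.369)(1.118) = 0.412542,   1 - phi_2^2 = 0.986076.
Replace gamma(1) by A gamma(0) + B and collect gamma(0):
  gamma(0) [0.986076 - (0.412542)(0.418367)] = c_0 = 3
  gamma(0) * 0.813482 = 3
  gamma(0) = 3 / 0.813482 = 3.687851.
  gamma(1) = A gamma(0) = (0.418367)(3.687851) = 1.542876.
Therefore gamma(1) = 1.5429 (to 4 decimal places).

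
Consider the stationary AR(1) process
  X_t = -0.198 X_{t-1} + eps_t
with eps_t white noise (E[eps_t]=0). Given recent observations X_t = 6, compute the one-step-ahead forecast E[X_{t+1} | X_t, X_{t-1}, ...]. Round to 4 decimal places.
E[X_{t+1} \mid \mathcal F_t] = -1.1880

For an AR(p) model X_t = c + sum_i phi_i X_{t-i} + eps_t, the
one-step-ahead conditional mean is
  E[X_{t+1} | X_t, ...] = c + sum_i phi_i X_{t+1-i}.
Substitute known values:
  E[X_{t+1} | ...] = (-0.198) * (6)
                   = -1.1880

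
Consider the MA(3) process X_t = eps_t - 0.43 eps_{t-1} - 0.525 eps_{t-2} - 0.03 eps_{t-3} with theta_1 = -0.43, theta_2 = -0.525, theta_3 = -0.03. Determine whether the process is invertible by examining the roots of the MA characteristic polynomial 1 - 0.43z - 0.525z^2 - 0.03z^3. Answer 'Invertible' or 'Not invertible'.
\text{Invertible}

The MA(q) characteristic polynomial is P(z) = 1 - 0.43z - 0.525z^2 - 0.03z^3.
Invertibility requires all roots to lie outside the unit circle, i.e. |z| > 1 for every root.
Degree 3: look for a simple real root z0 first, then factor out (1 - z/z0) and solve the remaining quadratic.
Testing z0 = -2: P(-2) = 1 + (-0.43)(-2) + (-0.525)(-2)^2 + (-0.03)(-2)^3
  = 1 + (0.86) + (-2.1) + (0.24) = 0.  So z_0 = -2 is a root, |z_0| = 2.
Divide out the factor (1 + 0.5 z) = (1 - z/z0) (since 1/z0 = -0.5):
  P(z) = (1 + 0.5 z)(1 + (-0.93) z + (-0.06) z^2)
  [check: z-coef -0.93 - (-0.5) = -0.43; z^2-coef -0.06 - (-0.5)(-0.93) = -0.525; z^3-coef -(-0.5)(-0.06) = -0.03.]
Remaining roots from the quadratic factor 1 + (-0.93) z + (-0.06) z^2:
  Set 1 + (-0.93) z + (-0.06) z^2 = 0, i.e. a z^2 + b z + c = 0 with a = -0.06, b = -0.93, c = 1.
  Discriminant D = b^2 - 4ac = (-0.93)^2 - 4*(-0.06)*1 = 0.8649 - (-0.24) = 1.1049.
  D >= 0, so the roots are real: z = (-b +/- sqrt(D)) / (2a) = (0.93 +/- 1.051142) / (-0.12).
    z_1 = (0.93 + 1.051142) / (-0.12) = -16.5095,   |z_1| = 16.5095.
    z_2 = (0.93 - 1.051142) / (-0.12) = 1.0095,   |z_2| = 1.0095.
Moduli of all roots: 2.0000, 16.5095, 1.0095.
All moduli strictly greater than 1? Yes.
Verdict: Invertible.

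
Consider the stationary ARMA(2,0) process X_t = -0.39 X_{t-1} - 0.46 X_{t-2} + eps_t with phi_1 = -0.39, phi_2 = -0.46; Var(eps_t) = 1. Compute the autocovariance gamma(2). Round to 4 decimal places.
\gamma(2) = -0.4860

Multiply the model equation by X_{t-k} and take expectations. With theta_0 = psi_0 = 1 and psi_j the MA(infinity) weights, this gives
  gamma(k) - sum_i phi_i gamma(k-i) = c_k,
  c_k = sigma^2 * sum_{j=k..q} theta_j psi_{j-k}   (c_k = 0 for k > q),
using gamma(-m) = gamma(m).
Pure AR (q = 0): c_0 = sigma^2 = 1, c_k = 0 for k >= 1.
Equations for k = 0, 1, 2 (AR order 2, c_2 = 0):
  (E0) gamma(0) = phi_1 gamma(1) + phi_2 gamma(2) + c_0
  (E1) gamma(1) = phi_1 gamma(0) + phi_2 gamma(1) + c_1
  (E2) gamma(2) = phi_1 gamma(1) + phi_2 gamma(0)
From (E1): gamma(1) = A gamma(0) + B with
  A = phi_1 / (1 - phi_2) = -0.39 / 1.46 = -0.267123,   B = c_1 / (1 - phi_2) = 0 / 1.46 = 0.
Insert (E2) into (E0): gamma(0) (1 - phi_2^2) = phi_1 (1 + phi_2) gamma(1) + c_0.
  phi_1 (1 + phi_2) = (-0.39)(0.54) = -0.2106,   1 - phi_2^2 = 0.7884.
Replace gamma(1) by A gamma(0) + B and collect gamma(0):
  gamma(0) [0.7884 - (-0.2106)(-0.267123)] = c_0 = 1
  gamma(0) * 0.732144 = 1
  gamma(0) = 1 / 0.732144 = 1.365852.
  gamma(1) = A gamma(0) = (-0.267123)(1.365852) = -0.364851.
  gamma(2) = phi_1 gamma(1) + phi_2 gamma(0) = (-0.39)(-0.364851) + (-0.46)(1.365852) = -0.486.
Therefore gamma(2) = -0.4860 (to 4 decimal places).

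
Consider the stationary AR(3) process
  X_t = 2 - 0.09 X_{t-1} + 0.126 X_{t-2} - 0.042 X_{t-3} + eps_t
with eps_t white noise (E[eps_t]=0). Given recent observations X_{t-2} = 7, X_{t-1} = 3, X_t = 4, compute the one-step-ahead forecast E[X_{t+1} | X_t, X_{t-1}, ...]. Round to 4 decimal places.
E[X_{t+1} \mid \mathcal F_t] = 1.7240

For an AR(p) model X_t = c + sum_i phi_i X_{t-i} + eps_t, the
one-step-ahead conditional mean is
  E[X_{t+1} | X_t, ...] = c + sum_i phi_i X_{t+1-i}.
Substitute known values:
  E[X_{t+1} | ...] = 2 + (-0.09) * (4) + (0.126) * (3) + (-0.042) * (7)
                   = 1.7240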